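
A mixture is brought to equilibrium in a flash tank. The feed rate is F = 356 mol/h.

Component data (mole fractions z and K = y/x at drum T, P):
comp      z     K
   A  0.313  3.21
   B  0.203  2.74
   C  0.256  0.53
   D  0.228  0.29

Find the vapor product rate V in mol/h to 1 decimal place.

Iterate (Newton) starting at β = 0.5:
  β = 0.500: g = 0.1092, g' = -0.894 → β = 0.622
  β = 0.622: g = 0.0008, g' = -0.894 → β = 0.623
Converged at β = 0.623.
Then V = β·F = 0.6231·356 = 221.8 mol/h and L = F − V = 134.2 mol/h.

V = 221.8 mol/h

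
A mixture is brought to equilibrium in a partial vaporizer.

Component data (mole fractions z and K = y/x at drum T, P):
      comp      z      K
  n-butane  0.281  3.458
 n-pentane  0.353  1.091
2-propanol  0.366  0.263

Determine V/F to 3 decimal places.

V/F = 0.396

Material balance + equilibrium reduce to Σ zᵢ(Kᵢ−1)/(1+V/F(Kᵢ−1)) = 0.
g(0) = ΣzᵢKᵢ − 1 = 0.453 and g(1) = 1 − Σzᵢ/Kᵢ = -0.796, so a root lies in (0, 1).
Iterate (Newton) starting at V/F = 0.46:
  V/F = 0.460: g = -0.0531, g' = -0.832 → V/F = 0.396
Converged at V/F = 0.396.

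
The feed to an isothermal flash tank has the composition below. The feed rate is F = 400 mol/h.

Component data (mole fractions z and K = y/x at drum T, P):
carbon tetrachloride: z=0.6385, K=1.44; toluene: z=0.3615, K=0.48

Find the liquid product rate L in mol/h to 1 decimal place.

L = 237.5 mol/h

Binary case is linear: z₁(K₁−1)(1+V/F(K₂−1)) + z₂(K₂−1)(1+V/F(K₁−1)) = 0
⇒ V/F = [z₁(K₁−1)+z₂(K₂−1)] / [−(K₁−1)(K₂−1)] = 0.09296/0.22880 = 0.4063
Then V = V/F·F = 0.4063·400 = 162.5 mol/h and L = F − V = 237.5 mol/h.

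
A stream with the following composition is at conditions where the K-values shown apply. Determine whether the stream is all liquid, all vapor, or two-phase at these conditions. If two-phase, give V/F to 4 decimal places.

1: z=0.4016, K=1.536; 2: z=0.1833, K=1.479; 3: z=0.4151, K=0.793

ΣzᵢKᵢ = 1.2171; Σzᵢ/Kᵢ = 0.9088.
Since Σzᵢ/Kᵢ < 1 the mixture is above its dew point — single vapor phase.

all vapor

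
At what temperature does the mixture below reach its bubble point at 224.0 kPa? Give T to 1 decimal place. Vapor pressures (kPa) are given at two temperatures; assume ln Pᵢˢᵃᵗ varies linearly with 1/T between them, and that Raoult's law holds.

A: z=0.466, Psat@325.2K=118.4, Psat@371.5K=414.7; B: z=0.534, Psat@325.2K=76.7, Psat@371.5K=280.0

T = 354.6 K

Bubble-point temperature: ΣzᵢPᵢˢᵃᵗ(T) = P. Interpolate ln Pᵢˢᵃᵗ = aᵢ + bᵢ/T.
  T = 325.2 K: ΣzᵢPᵢˢᵃᵗ = 96.13 kPa
  T = 371.5 K: ΣzᵢPᵢˢᵃᵗ = 342.77 kPa
  T = 348.4 K: ΣzᵢPᵢˢᵃᵗ = 189.61 kPa
  T = 359.9 K: ΣzᵢPᵢˢᵃᵗ = 257.04 kPa
  T = 354.1 K: ΣzᵢPᵢˢᵃᵗ = 221.01 kPa
  T = 357.0 K: ΣzᵢPᵢˢᵃᵗ = 238.49 kPa
Interpolating between 354.1 K and 357.0 K gives T ≈ 354.6 K.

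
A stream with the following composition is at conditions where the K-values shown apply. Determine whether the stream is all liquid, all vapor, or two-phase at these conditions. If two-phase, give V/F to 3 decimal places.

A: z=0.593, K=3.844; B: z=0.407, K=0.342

two-phase, V/F = 0.758

ΣzᵢKᵢ = 2.419; Σzᵢ/Kᵢ = 1.344.
Both exceed 1, so a two-phase solution exists.
Let ψ = V/F and solve Σ zᵢ(Kᵢ−1)/(1+ψ(Kᵢ−1)) = 0.
Iterate (Newton) starting at ψ = 0.47:
  ψ = 0.470: g = 0.3340, g' = -1.248 → ψ = 0.738
  ψ = 0.738: g = 0.0239, g' = -1.165 → ψ = 0.758
Converged at ψ = 0.758.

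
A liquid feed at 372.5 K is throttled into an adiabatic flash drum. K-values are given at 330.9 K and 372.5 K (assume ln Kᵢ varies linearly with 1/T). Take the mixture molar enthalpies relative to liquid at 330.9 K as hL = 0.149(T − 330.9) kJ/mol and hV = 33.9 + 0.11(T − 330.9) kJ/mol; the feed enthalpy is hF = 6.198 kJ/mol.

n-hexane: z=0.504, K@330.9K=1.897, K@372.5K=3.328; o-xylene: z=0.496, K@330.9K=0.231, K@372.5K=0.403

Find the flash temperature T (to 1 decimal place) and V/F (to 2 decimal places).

Adiabatic flash: solve Rachford–Rice at each trial T, then check hF = ψ·hV(T) + (1−ψ)·hL(T).
  T = 330.9 K: K = (1.897, 0.231), RR gives ψ = 0.102, H_out = 3.473 kJ/mol
  T = 372.5 K: K = (3.328, 0.403), RR gives ψ = 0.631, H_out = 26.571 kJ/mol
  T = 351.7 K: K = (2.555, 0.310), RR gives ψ = 0.412, H_out = 16.718 kJ/mol
  T = 341.3 K: K = (2.211, 0.269), RR gives ψ = 0.280, H_out = 10.925 kJ/mol
  T = 336.1 K: K = (2.051, 0.250), RR gives ψ = 0.199, H_out = 7.496 kJ/mol
  T = 333.5 K: K = (1.973, 0.240), RR gives ψ = 0.153, H_out = 5.575 kJ/mol
  T = 334.8 K: K = (2.012, 0.245), RR gives ψ = 0.177, H_out = 6.556 kJ/mol
Linear interpolation between T = 333.5 (H_out = 5.575) and T = 334.8 (H_out = 6.556) on hF = 6.198 gives T ≈ 334.3 K, at which ψ = 0.17.

T = 334.3 K, V/F = 0.17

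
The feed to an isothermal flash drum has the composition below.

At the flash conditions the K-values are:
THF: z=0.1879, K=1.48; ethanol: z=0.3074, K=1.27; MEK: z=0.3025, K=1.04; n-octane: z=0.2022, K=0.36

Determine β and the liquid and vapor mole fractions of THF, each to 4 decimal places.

Material balance + equilibrium reduce to Σ zᵢ(Kᵢ−1)/(1+β(Kᵢ−1)) = 0.
Check two-phase: ΣzᵢKᵢ = 1.0559 > 1 and Σzᵢ/Kᵢ = 1.2215 > 1, so g(0) = 0.0559 > 0 and g(1) = -0.2215 < 0.
Iterate (Newton) starting at β = 0.39:
  β = 0.3900: g = -0.00948, g' = -0.1966 → β = 0.3418
  β = 0.3418: g = -0.00024, g' = -0.1869 → β = 0.3405
Converged at β = 0.3405.
Compositions from xᵢ = zᵢ/(1+β(Kᵢ−1)), yᵢ = Kᵢxᵢ:
  THF: x = 0.1615, y = 0.2390
  ethanol: x = 0.2815, y = 0.3575
  MEK: x = 0.2984, y = 0.3104
  n-octane: x = 0.2585, y = 0.0931

β = 0.3405, x_THF = 0.1615, y_THF = 0.2390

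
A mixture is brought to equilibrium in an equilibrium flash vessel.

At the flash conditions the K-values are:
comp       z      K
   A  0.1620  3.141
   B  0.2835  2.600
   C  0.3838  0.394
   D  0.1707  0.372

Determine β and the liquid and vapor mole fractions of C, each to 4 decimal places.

β = 0.4156, x_C = 0.5130, y_C = 0.2021

Material balance + equilibrium reduce to Σ zᵢ(Kᵢ−1)/(1+β(Kᵢ−1)) = 0.
g(0) = ΣzᵢKᵢ − 1 = 0.4607 and g(1) = 1 − Σzᵢ/Kᵢ = -0.5936, so a root lies in (0, 1).
Iterate (Newton) starting at β = 0.5:
  β = 0.5000: g = -0.07044, g' = -0.8304 → β = 0.4152
  β = 0.4152: g = 0.00040, g' = -0.8450 → β = 0.4156
Converged at β = 0.4156.
Compositions from xᵢ = zᵢ/(1+β(Kᵢ−1)), yᵢ = Kᵢxᵢ:
  A: x = 0.0857, y = 0.2692
  B: x = 0.1703, y = 0.4427
  C: x = 0.5130, y = 0.2021
  D: x = 0.2310, y = 0.0859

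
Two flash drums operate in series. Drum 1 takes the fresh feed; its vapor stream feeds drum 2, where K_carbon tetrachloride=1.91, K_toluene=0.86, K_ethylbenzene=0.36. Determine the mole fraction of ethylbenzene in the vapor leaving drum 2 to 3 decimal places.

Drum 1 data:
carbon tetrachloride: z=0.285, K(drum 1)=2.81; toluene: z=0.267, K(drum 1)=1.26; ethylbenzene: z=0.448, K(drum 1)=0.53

Drum 1:
Rachford–Rice: g(ψ₁) = Σ zᵢ(Kᵢ−1)/(1+ψ₁(Kᵢ−1)) = 0.
Feasibility: ΣzᵢKᵢ = 1.375, Σzᵢ/Kᵢ = 1.159 — both > 1, two phases present.
Newton–Raphson from ψ₁ = 0.5:
  ψ₁ = 0.500: g = 0.0570, g' = -0.441 → ψ₁ = 0.629
  ψ₁ = 0.629: g = 0.0018, g' = -0.417 → ψ₁ = 0.634
Converged at ψ₁ = 0.634.
Drum-1 compositions:
  carbon tetrachloride: x = 0.133, y = 0.373
  toluene: x = 0.229, y = 0.289
  ethylbenzene: x = 0.638, y = 0.338
Drum-2 feed = drum-1 vapor: z₂ = (0.3730, 0.2888, 0.3382).
Drum 2:
Iterate (Newton) starting at ψ₂ = 0.59:
  ψ₂ = 0.590: g = -0.1709, g' = -0.495 → ψ₂ = 0.245
  ψ₂ = 0.245: g = -0.0209, g' = -0.407 → ψ₂ = 0.194
Converged at ψ₂ = 0.194.
  carbon tetrachloride: x = 0.317, y = 0.606
  toluene: x = 0.297, y = 0.255
  ethylbenzene: x = 0.386, y = 0.139

y_ethylbenzene (drum 2) = 0.139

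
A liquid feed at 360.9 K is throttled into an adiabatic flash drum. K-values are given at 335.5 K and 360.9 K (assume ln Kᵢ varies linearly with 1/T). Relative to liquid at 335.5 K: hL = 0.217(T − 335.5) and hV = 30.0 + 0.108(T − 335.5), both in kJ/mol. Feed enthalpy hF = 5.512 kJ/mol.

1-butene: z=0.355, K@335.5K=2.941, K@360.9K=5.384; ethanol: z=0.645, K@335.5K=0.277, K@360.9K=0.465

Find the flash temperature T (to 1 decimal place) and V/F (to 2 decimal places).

T = 336.6 K, V/F = 0.18

Adiabatic flash: solve Rachford–Rice at each trial T, then check hF = ψ·hV(T) + (1−ψ)·hL(T).
  T = 335.5 K: K = (2.941, 0.277), RR gives ψ = 0.159, H_out = 4.761 kJ/mol
  T = 360.9 K: K = (5.384, 0.465), RR gives ψ = 0.516, H_out = 19.575 kJ/mol
  T = 348.2 K: K = (4.023, 0.362), RR gives ψ = 0.343, H_out = 12.581 kJ/mol
  T = 341.9 K: K = (3.454, 0.318), RR gives ψ = 0.258, H_out = 8.938 kJ/mol
  T = 338.7 K: K = (3.190, 0.297), RR gives ψ = 0.210, H_out = 6.932 kJ/mol
  T = 337.1 K: K = (3.063, 0.287), RR gives ψ = 0.185, H_out = 5.871 kJ/mol
Linear interpolation between T = 335.5 (H_out = 4.761) and T = 337.1 (H_out = 5.871) on hF = 5.512 gives T ≈ 336.6 K, at which ψ = 0.18.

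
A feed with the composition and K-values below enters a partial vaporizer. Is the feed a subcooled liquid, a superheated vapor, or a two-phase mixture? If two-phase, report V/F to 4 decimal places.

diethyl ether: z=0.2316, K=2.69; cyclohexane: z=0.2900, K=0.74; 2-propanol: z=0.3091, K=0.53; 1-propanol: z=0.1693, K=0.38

two-phase, V/F = 0.0895

ΣzᵢKᵢ = 1.0658; Σzᵢ/Kᵢ = 1.5067.
Both exceed 1, so a two-phase solution exists.
Material balance + equilibrium reduce to Σ zᵢ(Kᵢ−1)/(1+ψ(Kᵢ−1)) = 0.
Iterate (Newton) starting at ψ = 0.43:
  ψ = 0.4300: g = -0.18341, g' = -0.4750 → ψ = 0.0438
  ψ = 0.0438: g = 0.03191, g' = -0.7334 → ψ = 0.0873
  ψ = 0.0873: g = 0.00144, g' = -0.6698 → ψ = 0.0895
Converged at ψ = 0.0895.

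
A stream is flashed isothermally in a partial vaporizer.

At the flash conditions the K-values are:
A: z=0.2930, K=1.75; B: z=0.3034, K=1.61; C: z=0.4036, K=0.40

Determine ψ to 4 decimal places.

Material balance + equilibrium reduce to Σ zᵢ(Kᵢ−1)/(1+ψ(Kᵢ−1)) = 0.
Check two-phase: ΣzᵢKᵢ = 1.1627 > 1 and Σzᵢ/Kᵢ = 1.3649 > 1, so g(0) = 0.1627 > 0 and g(1) = -0.3649 < 0.
Newton–Raphson from ψ = 0.5:
  ψ = 0.5000: g = -0.04431, g' = -0.4500 → ψ = 0.4015
  ψ = 0.4015: g = -0.00147, g' = -0.4224 → ψ = 0.3981
Converged at ψ = 0.3981.

ψ = 0.3981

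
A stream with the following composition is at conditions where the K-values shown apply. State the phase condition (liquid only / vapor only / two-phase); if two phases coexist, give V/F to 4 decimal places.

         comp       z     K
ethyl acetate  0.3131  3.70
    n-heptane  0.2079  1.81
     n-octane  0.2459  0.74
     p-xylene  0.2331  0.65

vapor only

ΣzᵢKᵢ = 1.8683; Σzᵢ/Kᵢ = 0.8904.
Since Σzᵢ/Kᵢ < 1 the mixture is above its dew point — single vapor phase.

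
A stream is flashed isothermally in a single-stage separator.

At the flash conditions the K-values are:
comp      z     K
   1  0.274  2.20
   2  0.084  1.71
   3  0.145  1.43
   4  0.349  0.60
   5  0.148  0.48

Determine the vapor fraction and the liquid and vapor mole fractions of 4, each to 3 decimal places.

ψ = 0.563, x_4 = 0.450, y_4 = 0.270

Material balance + equilibrium reduce to Σ zᵢ(Kᵢ−1)/(1+ψ(Kᵢ−1)) = 0.
Feasibility: ΣzᵢKᵢ = 1.234, Σzᵢ/Kᵢ = 1.165 — both > 1, two phases present.
Iterate (Newton) starting at ψ = 0.5:
  ψ = 0.500: g = 0.0223, g' = -0.356 → ψ = 0.563
Converged at ψ = 0.563.
Compositions from xᵢ = zᵢ/(1+ψ(Kᵢ−1)), yᵢ = Kᵢxᵢ:
  1: x = 0.164, y = 0.360
  2: x = 0.060, y = 0.103
  3: x = 0.117, y = 0.167
  4: x = 0.450, y = 0.270
  5: x = 0.209, y = 0.100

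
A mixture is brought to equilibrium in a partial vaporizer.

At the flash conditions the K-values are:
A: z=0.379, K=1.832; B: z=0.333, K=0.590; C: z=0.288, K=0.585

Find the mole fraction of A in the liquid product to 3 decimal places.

Iterate (Newton) starting at ψ = 0.39:
  ψ = 0.390: g = -0.0670, g' = -0.299 → ψ = 0.166
  ψ = 0.166: g = 0.0022, g' = -0.324 → ψ = 0.173
Converged at ψ = 0.173.
Compositions from xᵢ = zᵢ/(1+ψ(Kᵢ−1)), yᵢ = Kᵢxᵢ:
  A: x = 0.331, y = 0.607
  B: x = 0.358, y = 0.211
  C: x = 0.310, y = 0.181

x_A = 0.331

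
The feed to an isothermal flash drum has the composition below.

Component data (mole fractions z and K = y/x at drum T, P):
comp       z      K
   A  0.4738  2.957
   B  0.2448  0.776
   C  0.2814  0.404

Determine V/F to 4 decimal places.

Newton–Raphson from V/F = 0.5:
  V/F = 0.5000: g = 0.16799, g' = -0.6820 → V/F = 0.7463
  V/F = 0.7463: g = 0.00890, g' = -0.6417 → V/F = 0.7602
Converged at V/F = 0.7602.

V/F = 0.7602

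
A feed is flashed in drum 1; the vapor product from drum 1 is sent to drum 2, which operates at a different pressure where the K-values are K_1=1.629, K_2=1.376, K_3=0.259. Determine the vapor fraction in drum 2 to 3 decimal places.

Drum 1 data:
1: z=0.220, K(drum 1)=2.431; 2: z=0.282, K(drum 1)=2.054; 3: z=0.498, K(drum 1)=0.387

Drum 1:
Rachford–Rice: g(ψ₁) = Σ zᵢ(Kᵢ−1)/(1+ψ₁(Kᵢ−1)) = 0.
g(0) = ΣzᵢKᵢ − 1 = 0.307 and g(1) = 1 − Σzᵢ/Kᵢ = -0.515, so a root lies in (0, 1).
Iterate (Newton) starting at ψ₁ = 0.4:
  ψ₁ = 0.400: g = 0.0049, g' = -0.666 → ψ₁ = 0.407
Converged at ψ₁ = 0.407.
Drum-1 compositions:
  1: x = 0.139, y = 0.338
  2: x = 0.197, y = 0.405
  3: x = 0.664, y = 0.257
Drum-2 feed = drum-1 vapor: z₂ = (0.3379, 0.4053, 0.2569).
Drum 2:
Rachford–Rice: g(ψ₂) = Σ zᵢ(Kᵢ−1)/(1+ψ₂(Kᵢ−1)) = 0.
Check two-phase: ΣzᵢKᵢ = 1.175 > 1 and Σzᵢ/Kᵢ = 1.494 > 1, so g(0) = 0.175 > 0 and g(1) = -0.494 < 0.
Iterate (Newton) starting at ψ₂ = 0.5:
  ψ₂ = 0.500: g = -0.0124, g' = -0.474 → ψ₂ = 0.474
  ψ₂ = 0.474: g = -0.0002, g' = -0.456 → ψ₂ = 0.473
Converged at ψ₂ = 0.473.
  1: x = 0.260, y = 0.424
  2: x = 0.344, y = 0.473
  3: x = 0.396, y = 0.102

V/F (drum 2) = 0.473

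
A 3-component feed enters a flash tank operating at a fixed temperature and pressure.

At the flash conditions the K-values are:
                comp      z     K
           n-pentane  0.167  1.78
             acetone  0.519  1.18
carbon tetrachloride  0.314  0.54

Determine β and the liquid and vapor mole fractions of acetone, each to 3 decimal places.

Let β = V/F and solve Σ zᵢ(Kᵢ−1)/(1+β(Kᵢ−1)) = 0.
g(0) = ΣzᵢKᵢ − 1 = 0.079 and g(1) = 1 − Σzᵢ/Kᵢ = -0.115, so a root lies in (0, 1).
Newton iteration, β⁰ = 0.5:
  β = 0.500: g = -0.0082, g' = -0.179 → β = 0.454
Converged at β = 0.454.
Compositions from xᵢ = zᵢ/(1+β(Kᵢ−1)), yᵢ = Kᵢxᵢ:
  n-pentane: x = 0.123, y = 0.220
  acetone: x = 0.480, y = 0.566
  carbon tetrachloride: x = 0.397, y = 0.214

β = 0.454, x_acetone = 0.480, y_acetone = 0.566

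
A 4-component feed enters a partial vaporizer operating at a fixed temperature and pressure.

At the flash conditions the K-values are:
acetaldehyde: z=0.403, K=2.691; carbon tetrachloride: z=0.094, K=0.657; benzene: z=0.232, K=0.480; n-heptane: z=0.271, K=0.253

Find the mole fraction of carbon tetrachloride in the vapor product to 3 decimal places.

Iterate (Newton) starting at ψ = 0.5:
  ψ = 0.500: g = -0.1558, g' = -0.854 → ψ = 0.318
  ψ = 0.318: g = -0.0027, g' = -0.852 → ψ = 0.314
Converged at ψ = 0.314.
Compositions from xᵢ = zᵢ/(1+ψ(Kᵢ−1)), yᵢ = Kᵢxᵢ:
  acetaldehyde: x = 0.263, y = 0.708
  carbon tetrachloride: x = 0.105, y = 0.069
  benzene: x = 0.277, y = 0.133
  n-heptane: x = 0.354, y = 0.090

y_carbon tetrachloride = 0.069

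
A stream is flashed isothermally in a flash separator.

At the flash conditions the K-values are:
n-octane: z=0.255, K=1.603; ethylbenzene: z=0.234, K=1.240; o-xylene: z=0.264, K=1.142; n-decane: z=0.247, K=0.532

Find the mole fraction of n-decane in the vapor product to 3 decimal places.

y_n-decane = 0.210

Newton iteration, ψ⁰ = 0.5:
  ψ = 0.500: g = 0.0524, g' = -0.162 → ψ = 0.823
  ψ = 0.823: g = -0.0047, g' = -0.198 → ψ = 0.799
Converged at ψ = 0.799.
Compositions from xᵢ = zᵢ/(1+ψ(Kᵢ−1)), yᵢ = Kᵢxᵢ:
  n-octane: x = 0.172, y = 0.276
  ethylbenzene: x = 0.196, y = 0.243
  o-xylene: x = 0.237, y = 0.271
  n-decane: x = 0.394, y = 0.210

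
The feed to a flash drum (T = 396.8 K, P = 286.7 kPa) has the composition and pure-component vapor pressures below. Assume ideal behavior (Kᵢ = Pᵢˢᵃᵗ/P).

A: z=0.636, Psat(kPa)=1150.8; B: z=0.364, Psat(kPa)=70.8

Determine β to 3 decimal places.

Raoult's law: Kᵢ = Pᵢˢᵃᵗ/P = Pᵢˢᵃᵗ/286.7.
  K_A = 1150.8/286.7 = 4.01395, K_B = 70.8/286.7 = 0.24695
Material balance + equilibrium reduce to Σ zᵢ(Kᵢ−1)/(1+β(Kᵢ−1)) = 0.
Feasibility: ΣzᵢKᵢ = 2.643, Σzᵢ/Kᵢ = 1.632 — both > 1, two phases present.
Binary case is linear: z₁(K₁−1)(1+β(K₂−1)) + z₂(K₂−1)(1+β(K₁−1)) = 0
⇒ β = [z₁(K₁−1)+z₂(K₂−1)] / [−(K₁−1)(K₂−1)] = 1.6428/2.2697 = 0.724

β = 0.724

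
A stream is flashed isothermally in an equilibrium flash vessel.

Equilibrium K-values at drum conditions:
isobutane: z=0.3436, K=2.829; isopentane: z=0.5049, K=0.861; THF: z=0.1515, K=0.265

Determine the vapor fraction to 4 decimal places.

Material balance + equilibrium reduce to Σ zᵢ(Kᵢ−1)/(1+ψ(Kᵢ−1)) = 0.
g(0) = ΣzᵢKᵢ − 1 = 0.4469 and g(1) = 1 − Σzᵢ/Kᵢ = -0.2796, so a root lies in (0, 1).
Iterate (Newton) starting at ψ = 0.3:
  ψ = 0.3000: g = 0.18970, g' = -0.6246 → ψ = 0.6037
  ψ = 0.6037: g = 0.02186, g' = -0.5357 → ψ = 0.6445
  ψ = 0.6445: g = -0.00026, g' = -0.5494 → ψ = 0.6441
Converged at ψ = 0.6441.

ψ = 0.6441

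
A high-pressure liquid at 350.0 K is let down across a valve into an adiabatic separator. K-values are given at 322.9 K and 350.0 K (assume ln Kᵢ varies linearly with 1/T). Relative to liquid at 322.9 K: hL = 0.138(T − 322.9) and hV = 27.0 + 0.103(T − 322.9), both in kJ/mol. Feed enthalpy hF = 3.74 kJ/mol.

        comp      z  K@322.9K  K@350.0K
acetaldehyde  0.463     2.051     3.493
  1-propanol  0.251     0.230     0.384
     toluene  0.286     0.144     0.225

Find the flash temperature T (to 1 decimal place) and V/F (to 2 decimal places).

T = 326.0 K, V/F = 0.12

Adiabatic flash: solve Rachford–Rice at each trial T, then check hF = ψ·hV(T) + (1−ψ)·hL(T).
  T = 322.9 K: K = (2.051, 0.230, 0.144), RR gives ψ = 0.057, H_out = 1.526 kJ/mol
  T = 350.0 K: K = (3.493, 0.384, 0.225), RR gives ψ = 0.442, H_out = 15.245 kJ/mol
  T = 336.4 K: K = (2.703, 0.300, 0.181), RR gives ψ = 0.290, H_out = 9.564 kJ/mol
  T = 329.6 K: K = (2.359, 0.263, 0.162), RR gives ψ = 0.190, H_out = 6.006 kJ/mol
  T = 326.2 K: K = (2.199, 0.246, 0.153), RR gives ψ = 0.128, H_out = 3.893 kJ/mol
  T = 324.5 K: K = (2.122, 0.238, 0.148), RR gives ψ = 0.093, H_out = 2.719 kJ/mol
Linear interpolation between T = 324.5 (H_out = 2.719) and T = 326.2 (H_out = 3.893) on hF = 3.74 gives T ≈ 326.0 K, at which ψ = 0.12.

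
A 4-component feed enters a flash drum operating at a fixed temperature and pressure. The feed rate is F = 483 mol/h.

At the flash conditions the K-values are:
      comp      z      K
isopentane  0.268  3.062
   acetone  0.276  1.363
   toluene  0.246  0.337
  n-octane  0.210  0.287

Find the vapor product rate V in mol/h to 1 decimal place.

Let β = V/F and solve Σ zᵢ(Kᵢ−1)/(1+β(Kᵢ−1)) = 0.
g(0) = ΣzᵢKᵢ − 1 = 0.340 and g(1) = 1 − Σzᵢ/Kᵢ = -0.752, so a root lies in (0, 1).
Iterate (Newton) starting at β = 0.56:
  β = 0.560: g = -0.1689, g' = -0.840 → β = 0.359
  β = 0.359: g = -0.0090, g' = -0.784 → β = 0.347
Converged at β = 0.347.
Then V = β·F = 0.3474·483 = 167.8 mol/h and L = F − V = 315.2 mol/h.

V = 167.8 mol/h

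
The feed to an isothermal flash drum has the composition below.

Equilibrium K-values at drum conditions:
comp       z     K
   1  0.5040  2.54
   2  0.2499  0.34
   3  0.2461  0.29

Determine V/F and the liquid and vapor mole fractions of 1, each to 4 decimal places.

V/F = 0.4135, x_1 = 0.3079, y_1 = 0.7821

Iterate (Newton) starting at V/F = 0.53:
  V/F = 0.5300: g = -0.10647, g' = -0.9388 → V/F = 0.4166
  V/F = 0.4166: g = -0.00278, g' = -0.9008 → V/F = 0.4135
Converged at V/F = 0.4135.
Compositions from xᵢ = zᵢ/(1+V/F(Kᵢ−1)), yᵢ = Kᵢxᵢ:
  1: x = 0.3079, y = 0.7821
  2: x = 0.3437, y = 0.1169
  3: x = 0.3484, y = 0.1010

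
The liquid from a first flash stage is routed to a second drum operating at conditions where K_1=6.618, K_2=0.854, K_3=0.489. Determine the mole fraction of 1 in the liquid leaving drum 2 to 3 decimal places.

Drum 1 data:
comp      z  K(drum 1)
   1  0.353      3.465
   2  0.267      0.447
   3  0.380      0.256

Drum 1:
Iterate (Newton) starting at ψ₁ = 0.55:
  ψ₁ = 0.550: g = -0.3214, g' = -1.158 → ψ₁ = 0.272
  ψ₁ = 0.272: g = -0.0079, g' = -1.212 → ψ₁ = 0.266
Converged at ψ₁ = 0.266.
Drum-1 compositions:
  1: x = 0.213, y = 0.739
  2: x = 0.313, y = 0.140
  3: x = 0.474, y = 0.121
Drum-2 feed = drum-1 liquid: z₂ = (0.2132, 0.3130, 0.4737).
Drum 2:
Rachford–Rice: g(ψ₂) = Σ zᵢ(Kᵢ−1)/(1+ψ₂(Kᵢ−1)) = 0.
g(0) = ΣzᵢKᵢ − 1 = 0.910 and g(1) = 1 − Σzᵢ/Kᵢ = -0.368, so a root lies in (0, 1).
Iterate (Newton) starting at ψ₂ = 0.5:
  ψ₂ = 0.500: g = -0.0600, g' = -0.695 → ψ₂ = 0.414
  ψ₂ = 0.414: g = 0.0048, g' = -0.816 → ψ₂ = 0.419
  ψ₂ = 0.419: g = 0.0000, g' = -0.805 → ψ₂ = 0.420
Converged at ψ₂ = 0.420.
  1: x = 0.064, y = 0.420
  2: x = 0.333, y = 0.285
  3: x = 0.603, y = 0.295

x_1 (drum 2) = 0.064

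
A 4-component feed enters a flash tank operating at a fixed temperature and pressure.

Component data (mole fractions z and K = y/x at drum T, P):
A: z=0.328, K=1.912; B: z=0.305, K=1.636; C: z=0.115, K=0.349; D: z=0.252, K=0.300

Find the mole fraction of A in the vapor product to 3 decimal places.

y_A = 0.445

Rachford–Rice: g(V/F) = Σ zᵢ(Kᵢ−1)/(1+V/F(Kᵢ−1)) = 0.
g(0) = ΣzᵢKᵢ − 1 = 0.242 and g(1) = 1 − Σzᵢ/Kᵢ = -0.527, so a root lies in (0, 1).
Newton–Raphson from V/F = 0.69:
  V/F = 0.690: g = -0.1587, g' = -0.785 → V/F = 0.488
  V/F = 0.488: g = -0.0225, g' = -0.592 → V/F = 0.450
  V/F = 0.450: g = -0.0004, g' = -0.572 → V/F = 0.449
Converged at V/F = 0.449.
Compositions from xᵢ = zᵢ/(1+V/F(Kᵢ−1)), yᵢ = Kᵢxᵢ:
  A: x = 0.233, y = 0.445
  B: x = 0.237, y = 0.388
  C: x = 0.163, y = 0.057
  D: x = 0.368, y = 0.110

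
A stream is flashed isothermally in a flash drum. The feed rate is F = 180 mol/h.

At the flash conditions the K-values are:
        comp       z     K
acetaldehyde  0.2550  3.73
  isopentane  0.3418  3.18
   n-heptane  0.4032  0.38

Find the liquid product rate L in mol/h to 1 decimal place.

Rachford–Rice: g(V/F) = Σ zᵢ(Kᵢ−1)/(1+V/F(Kᵢ−1)) = 0.
Feasibility: ΣzᵢKᵢ = 2.1913, Σzᵢ/Kᵢ = 1.2369 — both > 1, two phases present.
Newton iteration, V/F⁰ = 0.66:
  V/F = 0.6600: g = 0.13087, g' = -0.9592 → V/F = 0.7964
  V/F = 0.7964: g = -0.00220, g' = -1.0104 → V/F = 0.7943
Converged at V/F = 0.7942.
Then V = V/F·F = 0.7942·180 = 143.0 mol/h and L = F − V = 37.0 mol/h.

L = 37.0 mol/h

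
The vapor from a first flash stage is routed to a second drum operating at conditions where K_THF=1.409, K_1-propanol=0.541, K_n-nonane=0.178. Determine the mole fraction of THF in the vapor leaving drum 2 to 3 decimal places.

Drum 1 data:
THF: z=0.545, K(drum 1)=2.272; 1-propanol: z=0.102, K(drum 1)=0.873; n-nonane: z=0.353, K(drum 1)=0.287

y_THF (drum 2) = 0.892

Drum 1:
Material balance + equilibrium reduce to Σ zᵢ(Kᵢ−1)/(1+ψ₁(Kᵢ−1)) = 0.
g(0) = ΣzᵢKᵢ − 1 = 0.429 and g(1) = 1 − Σzᵢ/Kᵢ = -0.587, so a root lies in (0, 1).
Newton iteration, ψ₁⁰ = 0.52:
  ψ₁ = 0.520: g = 0.0034, g' = -0.775 → ψ₁ = 0.524
Converged at ψ₁ = 0.524.
Drum-1 compositions:
  THF: x = 0.327, y = 0.743
  1-propanol: x = 0.109, y = 0.095
  n-nonane: x = 0.564, y = 0.162
Drum-2 feed = drum-1 vapor: z₂ = (0.7428, 0.0954, 0.1618).
Drum 2:
Newton–Raphson from ψ₂ = 0.41:
  ψ₂ = 0.410: g = 0.0056, g' = -0.370 → ψ₂ = 0.425
Converged at ψ₂ = 0.425.
  THF: x = 0.633, y = 0.892
  1-propanol: x = 0.119, y = 0.064
  n-nonane: x = 0.249, y = 0.044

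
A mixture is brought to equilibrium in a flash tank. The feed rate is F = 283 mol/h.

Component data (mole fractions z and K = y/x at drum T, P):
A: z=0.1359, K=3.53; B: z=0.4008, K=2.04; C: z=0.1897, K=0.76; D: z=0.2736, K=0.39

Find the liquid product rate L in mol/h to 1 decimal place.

Material balance + equilibrium reduce to Σ zᵢ(Kᵢ−1)/(1+ψ(Kᵢ−1)) = 0.
Feasibility: ΣzᵢKᵢ = 1.5482, Σzᵢ/Kᵢ = 1.1861 — both > 1, two phases present.
Newton–Raphson from ψ = 0.41:
  ψ = 0.4100: g = 0.18794, g' = -0.6171 → ψ = 0.7145
  ψ = 0.7145: g = 0.01079, g' = -0.5888 → ψ = 0.7329
  ψ = 0.7329: g = -0.00006, g' = -0.5954 → ψ = 0.7328
Converged at ψ = 0.7328.
Then V = ψ·F = 0.7328·283 = 207.4 mol/h and L = F − V = 75.6 mol/h.

L = 75.6 mol/h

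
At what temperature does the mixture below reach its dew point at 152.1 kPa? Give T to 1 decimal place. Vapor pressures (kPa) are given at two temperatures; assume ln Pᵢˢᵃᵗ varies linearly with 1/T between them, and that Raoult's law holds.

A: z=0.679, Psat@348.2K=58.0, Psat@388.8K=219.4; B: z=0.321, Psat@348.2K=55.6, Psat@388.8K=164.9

Dew-point temperature: Σzᵢ·P/Pᵢˢᵃᵗ(T) = 1. Interpolate ln Pᵢˢᵃᵗ = aᵢ + bᵢ/T.
  T = 348.2 K: ΣzᵢP/Pᵢˢᵃᵗ = 2.6588
  T = 388.8 K: ΣzᵢP/Pᵢˢᵃᵗ = 0.7668
  T = 368.5 K: ΣzᵢP/Pᵢˢᵃᵗ = 1.3774
  T = 378.6 K: ΣzᵢP/Pᵢˢᵃᵗ = 1.0208
  T = 383.7 K: ΣzᵢP/Pᵢˢᵃᵗ = 0.8830
  T = 381.1 K: ΣzᵢP/Pᵢˢᵃᵗ = 0.9502
Interpolating between 378.6 K and 381.1 K gives T ≈ 379.3 K.

T = 379.3 K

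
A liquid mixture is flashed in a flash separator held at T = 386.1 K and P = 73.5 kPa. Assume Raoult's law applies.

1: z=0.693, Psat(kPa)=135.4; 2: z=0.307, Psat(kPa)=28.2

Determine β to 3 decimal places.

β = 0.760

Raoult's law: Kᵢ = Pᵢˢᵃᵗ/P = Pᵢˢᵃᵗ/73.5.
  K_1 = 135.4/73.5 = 1.84218, K_2 = 28.2/73.5 = 0.38367
Let β = V/F and solve Σ zᵢ(Kᵢ−1)/(1+β(Kᵢ−1)) = 0.
Check two-phase: ΣzᵢKᵢ = 1.394 > 1 and Σzᵢ/Kᵢ = 1.176 > 1, so g(0) = 0.394 > 0 and g(1) = -0.176 < 0.
Binary case is linear: z₁(K₁−1)(1+β(K₂−1)) + z₂(K₂−1)(1+β(K₁−1)) = 0
⇒ β = [z₁(K₁−1)+z₂(K₂−1)] / [−(K₁−1)(K₂−1)] = 0.3944/0.5191 = 0.760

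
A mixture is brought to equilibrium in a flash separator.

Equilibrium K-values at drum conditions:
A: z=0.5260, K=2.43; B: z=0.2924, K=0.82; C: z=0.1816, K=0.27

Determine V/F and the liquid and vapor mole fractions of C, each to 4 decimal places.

V/F = 0.7623, x_C = 0.4094, y_C = 0.1105

Rachford–Rice: g(V/F) = Σ zᵢ(Kᵢ−1)/(1+V/F(Kᵢ−1)) = 0.
g(0) = ΣzᵢKᵢ − 1 = 0.5670 and g(1) = 1 − Σzᵢ/Kᵢ = -0.2456, so a root lies in (0, 1).
Newton–Raphson from V/F = 0.5:
  V/F = 0.5000: g = 0.17198, g' = -0.6171 → V/F = 0.7787
  V/F = 0.7787: g = -0.01250, g' = -0.7732 → V/F = 0.7625
  V/F = 0.7625: g = -0.00018, g' = -0.7512 → V/F = 0.7623
Converged at V/F = 0.7623.
Compositions from xᵢ = zᵢ/(1+V/F(Kᵢ−1)), yᵢ = Kᵢxᵢ:
  A: x = 0.2517, y = 0.6116
  B: x = 0.3389, y = 0.2779
  C: x = 0.4094, y = 0.1105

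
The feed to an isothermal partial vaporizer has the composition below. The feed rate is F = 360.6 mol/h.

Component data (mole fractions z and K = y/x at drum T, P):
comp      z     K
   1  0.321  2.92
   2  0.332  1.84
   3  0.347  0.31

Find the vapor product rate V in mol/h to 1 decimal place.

V = 242.7 mol/h

Material balance + equilibrium reduce to Σ zᵢ(Kᵢ−1)/(1+ψ(Kᵢ−1)) = 0.
Check two-phase: ΣzᵢKᵢ = 1.656 > 1 and Σzᵢ/Kᵢ = 1.410 > 1, so g(0) = 0.656 > 0 and g(1) = -0.410 < 0.
Newton iteration, ψ⁰ = 0.59:
  ψ = 0.590: g = 0.0716, g' = -0.835 → ψ = 0.676
  ψ = 0.676: g = -0.0025, g' = -0.899 → ψ = 0.673
Converged at ψ = 0.673.
Then V = ψ·F = 0.6730·360.6 = 242.7 mol/h and L = F − V = 117.9 mol/h.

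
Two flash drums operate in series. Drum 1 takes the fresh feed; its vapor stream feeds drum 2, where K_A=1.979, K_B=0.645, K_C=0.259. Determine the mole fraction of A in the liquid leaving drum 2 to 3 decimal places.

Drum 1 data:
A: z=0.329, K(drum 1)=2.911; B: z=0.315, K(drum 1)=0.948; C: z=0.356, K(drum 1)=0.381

Drum 1:
Material balance + equilibrium reduce to Σ zᵢ(Kᵢ−1)/(1+ψ₁(Kᵢ−1)) = 0.
g(0) = ΣzᵢKᵢ − 1 = 0.392 and g(1) = 1 − Σzᵢ/Kᵢ = -0.380, so a root lies in (0, 1).
Newton iteration, ψ₁⁰ = 0.41:
  ψ₁ = 0.410: g = 0.0405, g' = -0.624 → ψ₁ = 0.475
  ψ₁ = 0.475: g = 0.0007, g' = -0.605 → ψ₁ = 0.476
Converged at ψ₁ = 0.476.
Drum-1 compositions:
  A: x = 0.172, y = 0.501
  B: x = 0.323, y = 0.306
  C: x = 0.505, y = 0.192
Drum-2 feed = drum-1 vapor: z₂ = (0.5015, 0.3062, 0.1923).
Drum 2:
Let ψ₂ = V/F and solve Σ zᵢ(Kᵢ−1)/(1+ψ₂(Kᵢ−1)) = 0.
Feasibility: ΣzᵢKᵢ = 1.240, Σzᵢ/Kᵢ = 1.471 — both > 1, two phases present.
Newton–Raphson from ψ₂ = 0.57:
  ψ₂ = 0.570: g = -0.0678, g' = -0.575 → ψ₂ = 0.452
  ψ₂ = 0.452: g = -0.0034, g' = -0.524 → ψ₂ = 0.446
Converged at ψ₂ = 0.446.
  A: x = 0.349, y = 0.691
  B: x = 0.364, y = 0.235
  C: x = 0.287, y = 0.074

x_A (drum 2) = 0.349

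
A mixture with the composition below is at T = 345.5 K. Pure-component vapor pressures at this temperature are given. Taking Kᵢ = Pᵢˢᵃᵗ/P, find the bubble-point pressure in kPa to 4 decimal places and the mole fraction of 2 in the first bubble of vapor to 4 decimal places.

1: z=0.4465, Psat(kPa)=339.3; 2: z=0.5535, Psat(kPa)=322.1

At the bubble point ψ → 0, so ΣzᵢKᵢ = 1 with Kᵢ = Pᵢˢᵃᵗ/P ⇒ P = ΣzᵢPᵢˢᵃᵗ.
P = 0.4465·339.3 + 0.5535·322.1 = 329.7798 kPa
yᵢ = zᵢPᵢˢᵃᵗ/P ⇒ y_2 = 0.5535·322.1/329.7798 = 0.5406

Pbub = 329.7798 kPa, y_2 = 0.5406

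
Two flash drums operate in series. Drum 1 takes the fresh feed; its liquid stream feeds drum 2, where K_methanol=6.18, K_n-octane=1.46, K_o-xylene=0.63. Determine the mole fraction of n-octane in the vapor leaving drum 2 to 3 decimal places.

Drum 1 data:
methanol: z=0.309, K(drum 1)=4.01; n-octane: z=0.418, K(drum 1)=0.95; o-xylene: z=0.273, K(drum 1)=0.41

Drum 1:
Material balance + equilibrium reduce to Σ zᵢ(Kᵢ−1)/(1+ψ₁(Kᵢ−1)) = 0.
g(0) = ΣzᵢKᵢ − 1 = 0.748 and g(1) = 1 − Σzᵢ/Kᵢ = -0.183, so a root lies in (0, 1).
Newton–Raphson from ψ₁ = 0.5:
  ψ₁ = 0.500: g = 0.1214, g' = -0.638 → ψ₁ = 0.690
  ψ₁ = 0.690: g = 0.0089, g' = -0.567 → ψ₁ = 0.706
Converged at ψ₁ = 0.706.
Drum-1 compositions:
  methanol: x = 0.099, y = 0.397
  n-octane: x = 0.433, y = 0.412
  o-xylene: x = 0.468, y = 0.192
Drum-2 feed = drum-1 liquid: z₂ = (0.0989, 0.4333, 0.4678).
Drum 2:
Rachford–Rice: g(ψ₂) = Σ zᵢ(Kᵢ−1)/(1+ψ₂(Kᵢ−1)) = 0.
Feasibility: ΣzᵢKᵢ = 1.539, Σzᵢ/Kᵢ = 1.055 — both > 1, two phases present.
Iterate (Newton) starting at ψ₂ = 0.5:
  ψ₂ = 0.500: g = 0.0924, g' = -0.363 → ψ₂ = 0.754
  ψ₂ = 0.754: g = 0.0122, g' = -0.284 → ψ₂ = 0.797
  ψ₂ = 0.797: g = 0.0001, g' = -0.279 → ψ₂ = 0.798
Converged at ψ₂ = 0.798.
  methanol: x = 0.019, y = 0.119
  n-octane: x = 0.317, y = 0.463
  o-xylene: x = 0.664, y = 0.418

y_n-octane (drum 2) = 0.463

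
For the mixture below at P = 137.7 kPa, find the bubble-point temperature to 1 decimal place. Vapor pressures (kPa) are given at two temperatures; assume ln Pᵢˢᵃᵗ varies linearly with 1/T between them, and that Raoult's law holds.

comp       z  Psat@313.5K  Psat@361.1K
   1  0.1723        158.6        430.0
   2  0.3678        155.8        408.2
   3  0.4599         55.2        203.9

Bubble-point temperature: ΣzᵢPᵢˢᵃᵗ(T) = P. Interpolate ln Pᵢˢᵃᵗ = aᵢ + bᵢ/T.
  T = 313.5 K: ΣzᵢPᵢˢᵃᵗ = 110.02 kPa
  T = 361.1 K: ΣzᵢPᵢˢᵃᵗ = 318.00 kPa
  T = 337.3 K: ΣzᵢPᵢˢᵃᵗ = 193.66 kPa
  T = 325.4 K: ΣzᵢPᵢˢᵃᵗ = 147.37 kPa
  T = 319.4 K: ΣzᵢPᵢˢᵃᵗ = 127.50 kPa
  T = 322.4 K: ΣzᵢPᵢˢᵃᵗ = 137.16 kPa
  T = 323.9 K: ΣzᵢPᵢˢᵃᵗ = 142.20 kPa
Interpolating between 322.4 K and 323.9 K gives T ≈ 322.6 K.

T = 322.6 K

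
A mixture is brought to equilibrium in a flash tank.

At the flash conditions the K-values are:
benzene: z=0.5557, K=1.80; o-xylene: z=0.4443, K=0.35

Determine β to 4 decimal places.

β = 0.2995

Let β = V/F and solve Σ zᵢ(Kᵢ−1)/(1+β(Kᵢ−1)) = 0.
Check two-phase: ΣzᵢKᵢ = 1.1558 > 1 and Σzᵢ/Kᵢ = 1.5782 > 1, so g(0) = 0.1558 > 0 and g(1) = -0.5782 < 0.
Newton–Raphson from β = 0.5:
  β = 0.5000: g = -0.11030, g' = -0.5935 → β = 0.3141
  β = 0.3141: g = -0.00762, g' = -0.5235 → β = 0.2996
  β = 0.2996: g = -0.00002, g' = -0.5209 → β = 0.2995
Converged at β = 0.2995.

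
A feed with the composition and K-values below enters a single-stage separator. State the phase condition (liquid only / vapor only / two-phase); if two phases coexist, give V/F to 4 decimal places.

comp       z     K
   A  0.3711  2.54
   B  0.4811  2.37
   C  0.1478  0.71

vapor only

ΣzᵢKᵢ = 2.1877; Σzᵢ/Kᵢ = 0.5573.
Since Σzᵢ/Kᵢ < 1 the mixture is above its dew point — single vapor phase.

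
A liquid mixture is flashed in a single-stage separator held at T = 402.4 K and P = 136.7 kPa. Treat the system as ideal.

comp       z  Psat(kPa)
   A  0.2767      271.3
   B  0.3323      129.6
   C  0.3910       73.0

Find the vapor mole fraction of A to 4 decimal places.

y_A = 0.4470

Raoult's law: Kᵢ = Pᵢˢᵃᵗ/P = Pᵢˢᵃᵗ/136.7.
  K_A = 271.3/136.7 = 1.984638, K_B = 129.6/136.7 = 0.948061, K_C = 73.0/136.7 = 0.534016
Iterate (Newton) starting at ψ = 0.44:
  ψ = 0.4400: g = -0.05676, g' = -0.2659 → ψ = 0.2265
  ψ = 0.2265: g = 0.00160, g' = -0.2864 → ψ = 0.2321
Converged at ψ = 0.2321.
Compositions from xᵢ = zᵢ/(1+ψ(Kᵢ−1)), yᵢ = Kᵢxᵢ:
  A: x = 0.2252, y = 0.4470
  B: x = 0.3364, y = 0.3189
  C: x = 0.4384, y = 0.2341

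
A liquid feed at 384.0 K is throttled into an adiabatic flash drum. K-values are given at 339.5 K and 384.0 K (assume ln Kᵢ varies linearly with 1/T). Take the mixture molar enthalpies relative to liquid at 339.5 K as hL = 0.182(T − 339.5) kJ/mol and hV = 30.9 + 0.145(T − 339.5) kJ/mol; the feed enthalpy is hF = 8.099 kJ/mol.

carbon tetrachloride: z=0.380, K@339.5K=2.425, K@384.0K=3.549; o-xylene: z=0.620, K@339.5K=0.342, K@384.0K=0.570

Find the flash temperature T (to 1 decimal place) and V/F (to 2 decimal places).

T = 346.8 K, V/F = 0.22

Adiabatic flash: solve Rachford–Rice at each trial T, then check hF = ψ·hV(T) + (1−ψ)·hL(T).
  T = 339.5 K: K = (2.425, 0.342), RR gives ψ = 0.142, H_out = 4.401 kJ/mol
  T = 384.0 K: K = (3.549, 0.570), RR gives ψ = 0.640, H_out = 26.836 kJ/mol
  T = 361.8 K: K = (2.969, 0.449), RR gives ψ = 0.375, H_out = 15.323 kJ/mol
  T = 350.6 K: K = (2.691, 0.393), RR gives ψ = 0.260, H_out = 9.935 kJ/mol
  T = 345.1 K: K = (2.558, 0.367), RR gives ψ = 0.203, H_out = 7.240 kJ/mol
  T = 347.9 K: K = (2.625, 0.380), RR gives ψ = 0.232, H_out = 8.620 kJ/mol
  T = 346.5 K: K = (2.591, 0.374), RR gives ψ = 0.217, H_out = 7.932 kJ/mol
Linear interpolation between T = 346.5 (H_out = 7.932) and T = 347.9 (H_out = 8.620) on hF = 8.099 gives T ≈ 346.8 K, at which ψ = 0.22.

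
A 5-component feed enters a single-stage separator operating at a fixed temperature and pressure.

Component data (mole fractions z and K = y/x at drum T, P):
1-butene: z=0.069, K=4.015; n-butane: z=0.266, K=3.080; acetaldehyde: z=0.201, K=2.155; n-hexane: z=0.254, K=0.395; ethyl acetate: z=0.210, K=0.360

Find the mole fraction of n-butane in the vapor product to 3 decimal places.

Iterate (Newton) starting at ψ = 0.5:
  ψ = 0.500: g = 0.0834, g' = -0.861 → ψ = 0.597
  ψ = 0.597: g = 0.0006, g' = -0.856 → ψ = 0.598
Converged at ψ = 0.598.
Compositions from xᵢ = zᵢ/(1+ψ(Kᵢ−1)), yᵢ = Kᵢxᵢ:
  1-butene: x = 0.025, y = 0.099
  n-butane: x = 0.119, y = 0.365
  acetaldehyde: x = 0.119, y = 0.256
  n-hexane: x = 0.398, y = 0.157
  ethyl acetate: x = 0.340, y = 0.122

y_n-butane = 0.365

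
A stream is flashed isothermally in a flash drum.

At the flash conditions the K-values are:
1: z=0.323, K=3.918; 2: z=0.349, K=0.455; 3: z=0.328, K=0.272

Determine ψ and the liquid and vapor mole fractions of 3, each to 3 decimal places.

ψ = 0.275, x_3 = 0.410, y_3 = 0.112

Material balance + equilibrium reduce to Σ zᵢ(Kᵢ−1)/(1+ψ(Kᵢ−1)) = 0.
g(0) = ΣzᵢKᵢ − 1 = 0.514 and g(1) = 1 − Σzᵢ/Kᵢ = -1.055, so a root lies in (0, 1).
Newton iteration, ψ⁰ = 0.5:
  ψ = 0.500: g = -0.2536, g' = -1.080 → ψ = 0.265
  ψ = 0.265: g = 0.0130, g' = -1.282 → ψ = 0.275
Converged at ψ = 0.275.
Compositions from xᵢ = zᵢ/(1+ψ(Kᵢ−1)), yᵢ = Kᵢxᵢ:
  1: x = 0.179, y = 0.702
  2: x = 0.411, y = 0.187
  3: x = 0.410, y = 0.112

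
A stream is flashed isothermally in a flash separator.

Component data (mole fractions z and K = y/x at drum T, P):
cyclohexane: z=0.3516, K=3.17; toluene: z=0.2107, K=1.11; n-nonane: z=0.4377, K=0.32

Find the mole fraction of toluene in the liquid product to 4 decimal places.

Material balance + equilibrium reduce to Σ zᵢ(Kᵢ−1)/(1+ψ(Kᵢ−1)) = 0.
Feasibility: ΣzᵢKᵢ = 1.4885, Σzᵢ/Kᵢ = 1.6685 — both > 1, two phases present.
Iterate (Newton) starting at ψ = 0.5:
  ψ = 0.5000: g = -0.06306, g' = -0.8478 → ψ = 0.4256
  ψ = 0.4256: g = -0.00008, g' = -0.8506 → ψ = 0.4255
Converged at ψ = 0.4255.
Compositions from xᵢ = zᵢ/(1+ψ(Kᵢ−1)), yᵢ = Kᵢxᵢ:
  cyclohexane: x = 0.1828, y = 0.5795
  toluene: x = 0.2013, y = 0.2234
  n-nonane: x = 0.6159, y = 0.1971

x_toluene = 0.2013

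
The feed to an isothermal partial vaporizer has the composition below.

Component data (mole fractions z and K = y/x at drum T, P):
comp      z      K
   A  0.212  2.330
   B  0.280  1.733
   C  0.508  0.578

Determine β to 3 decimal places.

Material balance + equilibrium reduce to Σ zᵢ(Kᵢ−1)/(1+β(Kᵢ−1)) = 0.
Check two-phase: ΣzᵢKᵢ = 1.273 > 1 and Σzᵢ/Kᵢ = 1.131 > 1, so g(0) = 0.273 > 0 and g(1) = -0.131 < 0.
Newton–Raphson from β = 0.34:
  β = 0.340: g = 0.1082, g' = -0.398 → β = 0.612
  β = 0.612: g = 0.0081, g' = -0.350 → β = 0.635
Converged at β = 0.635.

β = 0.635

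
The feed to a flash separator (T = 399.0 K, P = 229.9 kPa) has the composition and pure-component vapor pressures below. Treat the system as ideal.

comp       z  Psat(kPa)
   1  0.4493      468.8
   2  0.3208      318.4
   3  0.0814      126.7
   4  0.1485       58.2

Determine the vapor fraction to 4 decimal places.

Raoult's law: Kᵢ = Pᵢˢᵃᵗ/P = Pᵢˢᵃᵗ/229.9.
  K_1 = 468.8/229.9 = 2.039147, K_2 = 318.4/229.9 = 1.384950, K_3 = 126.7/229.9 = 0.551109, K_4 = 58.2/229.9 = 0.253154
Rachford–Rice: g(ψ) = Σ zᵢ(Kᵢ−1)/(1+ψ(Kᵢ−1)) = 0.
Feasibility: ΣzᵢKᵢ = 1.4429, Σzᵢ/Kᵢ = 1.1863 — both > 1, two phases present.
Newton–Raphson from ψ = 0.37:
  ψ = 0.3700: g = 0.24825, g' = -0.4713 → ψ = 0.8967
  ψ = 0.8967: g = -0.06349, g' = -0.9616 → ψ = 0.8307
  ψ = 0.8307: g = -0.00631, g' = -0.7837 → ψ = 0.8227
  ψ = 0.8227: g = -0.00007, g' = -0.7668 → ψ = 0.8226
Converged at ψ = 0.8226.

ψ = 0.8226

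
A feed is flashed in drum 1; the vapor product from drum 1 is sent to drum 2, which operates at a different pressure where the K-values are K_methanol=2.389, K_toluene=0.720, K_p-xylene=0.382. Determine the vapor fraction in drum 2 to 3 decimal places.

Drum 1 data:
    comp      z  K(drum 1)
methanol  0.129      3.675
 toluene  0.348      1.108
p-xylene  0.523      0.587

V/F (drum 2) = 0.115

Drum 1:
Rachford–Rice: g(ψ₁) = Σ zᵢ(Kᵢ−1)/(1+ψ₁(Kᵢ−1)) = 0.
Check two-phase: ΣzᵢKᵢ = 1.167 > 1 and Σzᵢ/Kᵢ = 1.240 > 1, so g(0) = 0.167 > 0 and g(1) = -0.240 < 0.
Newton iteration, ψ₁⁰ = 0.4:
  ψ₁ = 0.400: g = -0.0560, g' = -0.347 → ψ₁ = 0.239
  ψ₁ = 0.239: g = 0.0076, g' = -0.458 → ψ₁ = 0.255
  ψ₁ = 0.255: g = 0.0001, g' = -0.441 → ψ₁ = 0.256
Converged at ψ₁ = 0.256.
Drum-1 compositions:
  methanol: x = 0.077, y = 0.282
  toluene: x = 0.339, y = 0.375
  p-xylene: x = 0.585, y = 0.343
Drum-2 feed = drum-1 vapor: z₂ = (0.2815, 0.3752, 0.3432).
Drum 2:
Iterate (Newton) starting at ψ₂ = 0.5:
  ψ₂ = 0.500: g = -0.1984, g' = -0.503 → ψ₂ = 0.106
  ψ₂ = 0.106: g = 0.0056, g' = -0.594 → ψ₂ = 0.115
Converged at ψ₂ = 0.115.
  methanol: x = 0.243, y = 0.580
  toluene: x = 0.388, y = 0.279
  p-xylene: x = 0.370, y = 0.141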